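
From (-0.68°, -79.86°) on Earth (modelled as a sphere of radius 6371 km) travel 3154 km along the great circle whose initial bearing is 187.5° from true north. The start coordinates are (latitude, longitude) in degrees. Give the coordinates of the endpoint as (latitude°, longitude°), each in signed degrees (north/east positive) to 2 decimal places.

-28.78°, -83.92°

Angular distance δ = d/R = 3154/6371 = 0.49506 rad; initial bearing θ = 3.2725 rad.
sin φ₂ = sin φ₁ cos δ + cos φ₁ sin δ cos θ = (-0.0119)(0.8799) + (0.9999)(0.4751)(-0.9914) = -0.4814, so φ₂ = -28.78°.
Δλ = atan2(sin θ sin δ cos φ₁, cos δ − sin φ₁ sin φ₂) = atan2(-0.0620, 0.8742) = -4.057°.
λ₂ = -79.860° − 4.057° = -83.92°.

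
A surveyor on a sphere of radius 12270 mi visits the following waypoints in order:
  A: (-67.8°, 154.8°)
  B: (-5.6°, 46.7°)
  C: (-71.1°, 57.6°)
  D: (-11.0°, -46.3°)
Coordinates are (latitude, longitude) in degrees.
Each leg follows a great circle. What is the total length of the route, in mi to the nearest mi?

51697 mi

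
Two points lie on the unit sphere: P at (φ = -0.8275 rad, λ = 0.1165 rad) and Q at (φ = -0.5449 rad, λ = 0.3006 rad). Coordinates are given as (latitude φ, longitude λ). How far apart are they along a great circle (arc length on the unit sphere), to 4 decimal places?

0.3158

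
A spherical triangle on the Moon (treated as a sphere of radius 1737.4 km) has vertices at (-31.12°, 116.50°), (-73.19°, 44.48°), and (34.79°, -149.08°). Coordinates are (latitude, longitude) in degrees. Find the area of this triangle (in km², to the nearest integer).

Side lengths (central angles): a = 2.4608, b = 1.9274, c = 0.9629 rad; semiperimeter s = 2.6755.
By l'Huilier's theorem, tan(E/4) = √[tan(s/2) tan((s−a)/2) tan((s−b)/2) tan((s−c)/2)], giving spherical excess E = 1.7025 rad.
Area = E·R² = 1.7025 × (1737.4)² ≈ 5139130 km².

5139130 km²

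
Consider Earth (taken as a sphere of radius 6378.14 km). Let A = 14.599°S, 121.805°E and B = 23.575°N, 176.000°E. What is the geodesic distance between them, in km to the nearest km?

7268 km

Let φ₁ = -0.2548 rad, φ₂ = 0.4115 rad, and Δλ = 0.9459 rad.
Haversine: a = sin²(Δφ/2) + cos φ₁ cos φ₂ sin²(Δλ/2) = 0.1069 + (0.9677)(0.9165)(0.2075) = 0.29096.
Central angle c = 2·arcsin(√a) = 1.13947 rad.
Distance = R·c = 6378.14 × 1.1395 ≈ 7268 km.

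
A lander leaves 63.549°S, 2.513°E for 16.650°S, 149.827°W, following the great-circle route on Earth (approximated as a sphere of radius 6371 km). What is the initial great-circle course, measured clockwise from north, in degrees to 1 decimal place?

Δλ = -152.340° = -2.6588 rad.
y = sin Δλ · cos φ₂ = (-0.4642)(0.9581) = -0.4448
x = cos φ₁ sin φ₂ − sin φ₁ cos φ₂ cos Δλ = (0.4454)(-0.2865) − (-0.8953)(0.9581)(-0.8857) = -0.8874
θ = atan2(y, x) = -153.38°; adding 360° gives 206.6°.

206.6°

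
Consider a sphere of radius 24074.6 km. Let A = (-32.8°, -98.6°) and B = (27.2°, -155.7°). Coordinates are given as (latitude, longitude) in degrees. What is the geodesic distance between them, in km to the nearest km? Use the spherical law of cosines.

In radians: φ₁ = -0.5725, φ₂ = 0.4747, Δλ = -57.100° = -0.9966 rad.
cos c = sin φ₁ sin φ₂ + cos φ₁ cos φ₂ cos Δλ = (-0.5417)(0.4571) + (0.8406)(0.8894)(0.5432) = 0.15847,
so c = arccos(0.15847) = 1.41165 rad.
Distance = R·c = 24074.6 × 1.4117 ≈ 33985 km.

33985 km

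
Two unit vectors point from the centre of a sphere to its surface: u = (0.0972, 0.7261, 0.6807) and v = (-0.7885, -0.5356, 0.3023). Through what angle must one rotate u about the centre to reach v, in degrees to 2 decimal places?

105.06°

u·v = -0.2598; |u| = 1.0000, |v| = 1.0000.
cos θ = (u·v)/(|u||v|) = -0.2598, so θ = 105.06°.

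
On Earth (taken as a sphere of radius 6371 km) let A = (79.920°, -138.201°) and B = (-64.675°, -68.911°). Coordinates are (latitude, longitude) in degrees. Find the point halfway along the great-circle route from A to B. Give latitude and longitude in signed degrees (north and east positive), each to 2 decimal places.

8.88°, -87.40°

The central angle between A and B is δ = 2.6129 rad.
With f = 0.5, the slerp weights are sin((1−f)δ)/sin δ = 1.9137 and sin(fδ)/sin δ = 1.9137.
Weighted sum of the unit vectors: (1.9137)·(-0.1305,-0.1167,0.9846) + (1.9137)·(0.1539,-0.3991,-0.9039) = (0.0448, -0.9870, 0.1544).
Converting back: φ = atan2(z, √(x²+y²)) = 8.88°, λ = atan2(y, x) = -87.40°.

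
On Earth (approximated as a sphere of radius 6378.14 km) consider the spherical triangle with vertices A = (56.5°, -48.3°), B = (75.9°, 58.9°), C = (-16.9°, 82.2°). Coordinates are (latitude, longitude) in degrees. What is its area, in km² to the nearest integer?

Side lengths (central angles): a = 1.6387, b = 2.1962, c = 0.6935 rad; semiperimeter s = 2.2642.
By l'Huilier's theorem, tan(E/4) = √[tan(s/2) tan((s−a)/2) tan((s−b)/2) tan((s−c)/2)], giving spherical excess E = 0.6078 rad.
Area = E·R² = 0.6078 × (6378.14)² ≈ 24726458 km².

24726458 km²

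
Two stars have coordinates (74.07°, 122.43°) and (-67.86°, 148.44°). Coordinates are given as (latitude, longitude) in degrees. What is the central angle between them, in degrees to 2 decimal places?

142.91°

With latitudes φ₁ = 74.070°, φ₂ = -67.860° and longitude difference Δλ = 26.010°:
Haversine: a = sin²(Δφ/2) + cos φ₁ cos φ₂ sin²(Δλ/2) = 0.8936 + (0.2745)(0.3769)(0.0506) = 0.89887.
Central angle c = 2·arcsin(√a) = 2.49432 rad.
So the angular separation is 142.91°.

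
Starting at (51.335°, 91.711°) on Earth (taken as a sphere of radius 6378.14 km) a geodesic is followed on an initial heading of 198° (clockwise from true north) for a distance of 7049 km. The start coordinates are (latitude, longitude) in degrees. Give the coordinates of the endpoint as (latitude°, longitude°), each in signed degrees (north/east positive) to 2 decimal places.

-10.39°, 75.41°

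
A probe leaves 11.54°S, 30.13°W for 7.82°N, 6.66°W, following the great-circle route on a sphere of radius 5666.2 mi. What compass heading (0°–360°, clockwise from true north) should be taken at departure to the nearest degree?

51°

Δλ = 23.470° = 0.4096 rad.
y = sin Δλ · cos φ₂ = (0.3983)(0.9907) = 0.3946
x = cos φ₁ sin φ₂ − sin φ₁ cos φ₂ cos Δλ = (0.9798)(0.1361) − (-0.2001)(0.9907)(0.9173) = 0.3151
θ = atan2(y, x) = 51.39°, so the bearing is 51°.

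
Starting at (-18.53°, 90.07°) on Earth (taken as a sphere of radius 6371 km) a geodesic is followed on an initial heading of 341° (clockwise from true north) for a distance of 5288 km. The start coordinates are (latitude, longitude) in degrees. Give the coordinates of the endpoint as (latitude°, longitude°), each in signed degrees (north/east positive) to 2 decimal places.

Angular distance δ = d/R = 5288/6371 = 0.83001 rad; initial bearing θ = 5.9516 rad.
sin φ₂ = sin φ₁ cos δ + cos φ₁ sin δ cos θ = (-0.3178)(0.6749) + (0.9482)(0.7379)(0.9455) = 0.4471, so φ₂ = 26.56°.
Δλ = atan2(sin θ sin δ cos φ₁, cos δ − sin φ₁ sin φ₂) = atan2(-0.2278, 0.8170) = -15.580°.
λ₂ = 90.070° − 15.580° = 74.49°.

26.56°, 74.49°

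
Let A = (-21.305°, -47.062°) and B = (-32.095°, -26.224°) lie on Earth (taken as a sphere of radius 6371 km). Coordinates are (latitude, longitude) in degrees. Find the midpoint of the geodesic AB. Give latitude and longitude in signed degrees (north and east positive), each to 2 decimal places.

The central angle between A and B is δ = 0.3745 rad.
With f = 0.5, the slerp weights are sin((1−f)δ)/sin δ = 0.5089 and sin(fδ)/sin δ = 0.5089.
Weighted sum of the unit vectors: (0.5089)·(0.6347,-0.6821,-0.3633) + (0.5089)·(0.7600,-0.3743,-0.5313) = (0.7097, -0.5376, -0.4553).
Converting back: φ = atan2(z, √(x²+y²)) = -27.08°, λ = atan2(y, x) = -37.14°.

-27.08°, -37.14°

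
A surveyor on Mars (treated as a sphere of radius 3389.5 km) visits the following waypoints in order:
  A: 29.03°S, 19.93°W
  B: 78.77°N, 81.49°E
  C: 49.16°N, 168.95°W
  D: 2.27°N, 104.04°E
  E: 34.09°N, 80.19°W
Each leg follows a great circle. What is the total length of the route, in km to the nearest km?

23427 km

Leg A→B: central angle 2.1056 rad, distance 7137.0 km.
Leg B→C: central angle 0.7962 rad, distance 2698.8 km.
Leg C→D: central angle 1.5067 rad, distance 5107.0 km.
Leg D→E: central angle 2.5032 rad, distance 8484.6 km.
Total: 7137.0 + 2698.8 + 5107.0 + 8484.6 ≈ 23427 km.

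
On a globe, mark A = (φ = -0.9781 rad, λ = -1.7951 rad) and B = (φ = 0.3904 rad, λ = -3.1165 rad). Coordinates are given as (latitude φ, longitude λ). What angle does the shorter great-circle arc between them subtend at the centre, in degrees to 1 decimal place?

100.8°

With latitudes φ₁ = -56.041°, φ₂ = 22.368° and longitude difference Δλ = -75.711°:
Haversine: a = sin²(Δφ/2) + cos φ₁ cos φ₂ sin²(Δλ/2) = 0.3995 + (0.5586)(0.9248)(0.3766) = 0.59408.
Central angle c = 2·arcsin(√a) = 1.76007 rad.
So the angular separation is 100.8°.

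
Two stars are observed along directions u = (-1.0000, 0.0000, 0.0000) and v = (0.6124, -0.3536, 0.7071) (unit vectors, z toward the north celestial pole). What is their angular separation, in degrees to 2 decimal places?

u·v = -0.6124; |u| = 1.0000, |v| = 1.0000.
cos θ = (u·v)/(|u||v|) = -0.6124, so θ = 127.76°.

127.76°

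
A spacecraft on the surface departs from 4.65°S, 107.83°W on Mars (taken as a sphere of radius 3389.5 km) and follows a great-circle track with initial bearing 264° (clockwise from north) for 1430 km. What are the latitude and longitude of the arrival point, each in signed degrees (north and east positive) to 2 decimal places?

Angular distance δ = d/R = 1430/3389.5 = 0.42189 rad; initial bearing θ = 4.6077 rad.
sin φ₂ = sin φ₁ cos δ + cos φ₁ sin δ cos θ = (-0.0811)(0.9123) + (0.9967)(0.4095)(-0.1045) = -0.1166, so φ₂ = -6.70°.
Δλ = atan2(sin θ sin δ cos φ₁, cos δ − sin φ₁ sin φ₂) = atan2(-0.4059, 0.9029) = -24.207°.
λ₂ = -107.830° − 24.207° = -132.04°.

-6.70°, -132.04°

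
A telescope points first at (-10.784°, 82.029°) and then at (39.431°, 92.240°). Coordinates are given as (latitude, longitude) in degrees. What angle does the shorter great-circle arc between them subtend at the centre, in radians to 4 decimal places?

0.8920 rad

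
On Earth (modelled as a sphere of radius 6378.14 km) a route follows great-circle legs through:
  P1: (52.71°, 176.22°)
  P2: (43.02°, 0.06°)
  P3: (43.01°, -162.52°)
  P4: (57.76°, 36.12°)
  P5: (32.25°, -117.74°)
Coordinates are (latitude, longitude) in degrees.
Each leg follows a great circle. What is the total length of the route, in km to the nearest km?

Leg P1→P2: central angle 1.4698 rad, distance 9374.5 km.
Leg P2→P3: central angle 1.6155 rad, distance 10304.0 km.
Leg P3→P4: central angle 1.3620 rad, distance 8686.7 km.
Leg P4→P5: central angle 1.5245 rad, distance 9723.2 km.
Total: 9374.5 + 10304.0 + 8686.7 + 9723.2 ≈ 38089 km.

38089 km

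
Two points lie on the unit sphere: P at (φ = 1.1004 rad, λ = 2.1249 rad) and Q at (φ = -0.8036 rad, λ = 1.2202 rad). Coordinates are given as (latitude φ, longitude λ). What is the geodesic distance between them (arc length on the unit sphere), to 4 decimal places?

Let φ₁ = 1.1004 rad, φ₂ = -0.8036 rad, and Δλ = -0.9047 rad.
Haversine: a = sin²(Δφ/2) + cos φ₁ cos φ₂ sin²(Δλ/2) = 0.6635 + (0.4532)(0.6941)(0.1910) = 0.72364.
Central angle c = 2·arcsin(√a) = 2.03451 rad.
On the unit sphere the arc length equals the central angle: 2.0345.

2.0345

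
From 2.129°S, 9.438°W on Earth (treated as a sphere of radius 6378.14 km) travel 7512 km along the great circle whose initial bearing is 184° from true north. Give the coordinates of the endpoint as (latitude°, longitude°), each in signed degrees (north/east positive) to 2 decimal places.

Angular distance δ = d/R = 7512/6378.14 = 1.17777 rad; initial bearing θ = 3.2114 rad.
sin φ₂ = sin φ₁ cos δ + cos φ₁ sin δ cos θ = (-0.0371)(0.3830) + (0.9993)(0.9238)(-0.9976) = -0.9351, so φ₂ = -69.24°.
Δλ = atan2(sin θ sin δ cos φ₁, cos δ − sin φ₁ sin φ₂) = atan2(-0.0644, 0.3482) = -10.476°.
λ₂ = -9.438° − 10.476° = -19.91°.

-69.24°, -19.91°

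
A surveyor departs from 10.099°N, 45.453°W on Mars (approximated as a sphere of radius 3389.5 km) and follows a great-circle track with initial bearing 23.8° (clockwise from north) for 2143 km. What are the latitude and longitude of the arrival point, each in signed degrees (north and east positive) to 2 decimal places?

Angular distance δ = d/R = 2143/3389.5 = 0.63225 rad; initial bearing θ = 0.4154 rad.
sin φ₂ = sin φ₁ cos δ + cos φ₁ sin δ cos θ = (0.1753)(0.8067) + (0.9845)(0.5910)(0.9150) = 0.6738, so φ₂ = 42.36°.
Δλ = atan2(sin θ sin δ cos φ₁, cos δ − sin φ₁ sin φ₂) = atan2(0.2348, 0.6886) = 18.828°.
λ₂ = -45.453° + 18.828° = -26.62°.

42.36°, -26.62°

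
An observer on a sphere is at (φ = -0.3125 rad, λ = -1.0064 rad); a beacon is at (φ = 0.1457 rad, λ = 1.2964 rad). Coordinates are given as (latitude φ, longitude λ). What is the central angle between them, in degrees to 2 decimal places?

132.37°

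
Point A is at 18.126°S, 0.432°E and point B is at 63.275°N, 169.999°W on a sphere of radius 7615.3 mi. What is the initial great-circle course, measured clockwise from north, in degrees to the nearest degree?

354°

With φ₁ = -0.3164, φ₂ = 1.1044, Δλ = -2.9746 rad, the forward-azimuth formula gives
θ = atan2( sin Δλ cos φ₂ , cos φ₁ sin φ₂ − sin φ₁ cos φ₂ cos Δλ ) = atan2(-0.0748, 0.7109) = -6.00°.
Adding 360° brings this into [0°, 360°): 354°.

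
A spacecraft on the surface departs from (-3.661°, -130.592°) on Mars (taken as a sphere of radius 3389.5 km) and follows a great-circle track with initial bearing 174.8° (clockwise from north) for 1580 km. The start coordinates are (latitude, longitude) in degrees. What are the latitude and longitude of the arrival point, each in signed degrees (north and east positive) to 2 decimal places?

-30.25°, -127.89°

Angular distance δ = d/R = 1580/3389.5 = 0.46615 rad; initial bearing θ = 3.0508 rad.
sin φ₂ = sin φ₁ cos δ + cos φ₁ sin δ cos θ = (-0.0639)(0.8933) + (0.9980)(0.4494)(-0.9959) = -0.5037, so φ₂ = -30.25°.
Δλ = atan2(sin θ sin δ cos φ₁, cos δ − sin φ₁ sin φ₂) = atan2(0.0407, 0.8611) = 2.703°.
λ₂ = -130.592° + 2.703° = -127.89°.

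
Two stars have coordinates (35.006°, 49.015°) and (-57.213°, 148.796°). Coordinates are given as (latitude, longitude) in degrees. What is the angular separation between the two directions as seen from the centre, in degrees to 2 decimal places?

123.89°

With latitudes φ₁ = 35.006°, φ₂ = -57.213° and longitude difference Δλ = 99.781°:
Haversine: a = sin²(Δφ/2) + cos φ₁ cos φ₂ sin²(Δλ/2) = 0.5194 + (0.8191)(0.5415)(0.5849) = 0.77881.
Central angle c = 2·arcsin(√a) = 2.16232 rad.
So the angular separation is 123.89°.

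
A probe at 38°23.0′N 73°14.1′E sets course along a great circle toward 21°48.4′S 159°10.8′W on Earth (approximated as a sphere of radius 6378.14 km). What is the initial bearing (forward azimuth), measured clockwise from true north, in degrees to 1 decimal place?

85.3°

With φ₁ = 0.6699, φ₂ = -0.3806, Δλ = 2.2268 rad, the forward-azimuth formula gives
θ = atan2( sin Δλ cos φ₂ , cos φ₁ sin φ₂ − sin φ₁ cos φ₂ cos Δλ ) = atan2(0.7357, 0.0604) = 85.30°.
So the initial bearing is 85.3°.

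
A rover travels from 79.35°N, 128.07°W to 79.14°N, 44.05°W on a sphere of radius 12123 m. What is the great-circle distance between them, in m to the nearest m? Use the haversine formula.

3036 m

With latitudes φ₁ = 79.350°, φ₂ = 79.140° and longitude difference Δλ = 84.020°:
Haversine: a = sin²(Δφ/2) + cos φ₁ cos φ₂ sin²(Δλ/2) = 0.0000 + (0.1848)(0.1884)(0.4479) = 0.01560.
Central angle c = 2·arcsin(√a) = 0.25045 rad.
Distance = R·c = 12123 × 0.2504 ≈ 3036 m.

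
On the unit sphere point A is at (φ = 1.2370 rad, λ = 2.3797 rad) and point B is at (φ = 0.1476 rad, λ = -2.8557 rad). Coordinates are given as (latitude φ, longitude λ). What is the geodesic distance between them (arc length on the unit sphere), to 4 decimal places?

In radians: φ₁ = 1.2370, φ₂ = 0.1476, Δλ = 60.034° = 1.0478 rad.
cos c = sin φ₁ sin φ₂ + cos φ₁ cos φ₂ cos Δλ = (0.9448)(0.1471) + (0.3276)(0.9891)(0.4995) = 0.30082,
so c = arccos(0.30082) = 1.26525 rad.
On the unit sphere the arc length equals the central angle: 1.2652.

1.2652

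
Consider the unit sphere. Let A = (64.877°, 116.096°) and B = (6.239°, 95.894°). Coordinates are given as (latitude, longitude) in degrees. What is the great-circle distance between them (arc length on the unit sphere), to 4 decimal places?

1.0536

In radians: φ₁ = 1.1323, φ₂ = 0.1089, Δλ = -20.202° = -0.3526 rad.
Haversine: a = sin²(Δφ/2) + cos φ₁ cos φ₂ sin²(Δλ/2) = 0.2398 + (0.4246)(0.9941)(0.0308) = 0.25276.
Central angle c = 2·arcsin(√a) = 1.05356 rad.
On the unit sphere the arc length equals the central angle: 1.0536.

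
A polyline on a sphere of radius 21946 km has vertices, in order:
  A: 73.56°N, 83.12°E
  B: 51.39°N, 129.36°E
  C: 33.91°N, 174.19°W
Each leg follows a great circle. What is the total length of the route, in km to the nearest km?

Leg A→B: central angle 0.5123 rad, distance 11243.3 km.
Leg B→C: central angle 0.7639 rad, distance 16764.2 km.
Total: 11243.3 + 16764.2 ≈ 28007 km.

28007 km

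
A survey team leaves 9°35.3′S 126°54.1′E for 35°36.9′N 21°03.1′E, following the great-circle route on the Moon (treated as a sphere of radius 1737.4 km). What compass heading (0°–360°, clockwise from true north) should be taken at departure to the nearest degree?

304°

With φ₁ = -0.1673, φ₂ = 0.6216, Δλ = -1.8474 rad, the forward-azimuth formula gives
θ = atan2( sin Δλ cos φ₂ , cos φ₁ sin φ₂ − sin φ₁ cos φ₂ cos Δλ ) = atan2(-0.7820, 0.5372) = -55.51°.
Adding 360° brings this into [0°, 360°): 304°.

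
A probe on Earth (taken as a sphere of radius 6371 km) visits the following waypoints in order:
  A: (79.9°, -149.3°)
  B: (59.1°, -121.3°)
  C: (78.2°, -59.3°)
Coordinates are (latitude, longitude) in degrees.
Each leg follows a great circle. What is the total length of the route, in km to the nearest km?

5522 km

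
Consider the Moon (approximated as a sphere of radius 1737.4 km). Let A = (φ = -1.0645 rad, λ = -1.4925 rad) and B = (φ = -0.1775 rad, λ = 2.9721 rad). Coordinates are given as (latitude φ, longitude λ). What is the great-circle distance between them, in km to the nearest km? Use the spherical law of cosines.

2664 km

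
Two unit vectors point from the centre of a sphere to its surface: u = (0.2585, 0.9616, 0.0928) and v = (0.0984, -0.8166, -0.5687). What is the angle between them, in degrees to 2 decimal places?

144.35°

u·v = -0.8126; |u| = 1.0001, |v| = 1.0000.
cos θ = (u·v)/(|u||v|) = -0.8126, so θ = 144.35°.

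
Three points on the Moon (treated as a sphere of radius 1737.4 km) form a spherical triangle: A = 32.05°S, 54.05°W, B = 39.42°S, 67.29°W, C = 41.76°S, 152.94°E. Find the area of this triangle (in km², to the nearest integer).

397338 km²

Side lengths (central angles): a = 1.5878, b = 1.7823, c = 0.2271 rad; semiperimeter s = 1.7986.
By l'Huilier's theorem, tan(E/4) = √[tan(s/2) tan((s−a)/2) tan((s−b)/2) tan((s−c)/2)], giving spherical excess E = 0.1316 rad.
Area = E·R² = 0.1316 × (1737.4)² ≈ 397338 km².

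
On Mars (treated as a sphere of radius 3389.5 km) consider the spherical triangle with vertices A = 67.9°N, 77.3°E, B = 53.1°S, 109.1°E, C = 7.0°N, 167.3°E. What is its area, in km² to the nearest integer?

18073664 km²

Side lengths (central angles): a = 1.3525, b = 1.4576, c = 2.1519 rad; semiperimeter s = 2.4810.
By l'Huilier's theorem, tan(E/4) = √[tan(s/2) tan((s−a)/2) tan((s−b)/2) tan((s−c)/2)], giving spherical excess E = 1.5732 rad.
Area = E·R² = 1.5732 × (3389.5)² ≈ 18073664 km².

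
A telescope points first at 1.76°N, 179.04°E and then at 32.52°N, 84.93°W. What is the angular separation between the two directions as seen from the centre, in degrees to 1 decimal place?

With latitudes φ₁ = 1.760°, φ₂ = 32.520° and longitude difference Δλ = 96.030°:
cos c = sin φ₁ sin φ₂ + cos φ₁ cos φ₂ cos Δλ = (0.0307)(0.5376) + (0.9995)(0.8432)(-0.1050) = -0.07202,
so c = arccos(-0.07202) = 1.64288 rad.
So the angular separation is 94.1°.

94.1°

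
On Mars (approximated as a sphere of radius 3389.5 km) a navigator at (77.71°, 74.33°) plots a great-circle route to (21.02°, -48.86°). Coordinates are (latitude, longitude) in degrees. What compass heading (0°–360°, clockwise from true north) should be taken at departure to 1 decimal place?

With φ₁ = 1.3563, φ₂ = 0.3669, Δλ = -2.1501 rad, the forward-azimuth formula gives
θ = atan2( sin Δλ cos φ₂ , cos φ₁ sin φ₂ − sin φ₁ cos φ₂ cos Δλ ) = atan2(-0.7812, 0.5756) = -53.61°.
Adding 360° brings this into [0°, 360°): 306.4°.

306.4°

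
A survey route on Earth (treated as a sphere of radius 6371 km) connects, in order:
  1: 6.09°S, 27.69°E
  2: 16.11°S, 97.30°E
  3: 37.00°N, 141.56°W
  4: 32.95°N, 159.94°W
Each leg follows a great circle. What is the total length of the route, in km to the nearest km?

23200 km

Leg 1→2: central angle 1.2001 rad, distance 7645.8 km.
Leg 2→3: central angle 2.1697 rad, distance 13823.4 km.
Leg 3→4: central angle 0.2717 rad, distance 1731.0 km.
Total: 7645.8 + 13823.4 + 1731.0 ≈ 23200 km.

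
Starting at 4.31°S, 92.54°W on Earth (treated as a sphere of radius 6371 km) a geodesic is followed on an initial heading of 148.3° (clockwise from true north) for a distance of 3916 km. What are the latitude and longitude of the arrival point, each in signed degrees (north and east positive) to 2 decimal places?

Angular distance δ = d/R = 3916/6371 = 0.61466 rad; initial bearing θ = 2.5883 rad.
sin φ₂ = sin φ₁ cos δ + cos φ₁ sin δ cos θ = (-0.0752)(0.8170) + (0.9972)(0.5767)(-0.8508) = -0.5507, so φ₂ = -33.41°.
Δλ = atan2(sin θ sin δ cos φ₁, cos δ − sin φ₁ sin φ₂) = atan2(0.3022, 0.7756) = 21.286°.
λ₂ = -92.540° + 21.286° = -71.25°.

-33.41°, -71.25°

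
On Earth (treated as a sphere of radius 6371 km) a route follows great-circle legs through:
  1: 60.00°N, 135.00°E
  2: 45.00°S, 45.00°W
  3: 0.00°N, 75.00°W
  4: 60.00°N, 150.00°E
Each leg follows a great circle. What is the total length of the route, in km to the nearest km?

Leg 1→2: central angle 2.8798 rad, distance 18347.2 km.
Leg 2→3: central angle 0.9117 rad, distance 5808.7 km.
Leg 3→4: central angle 1.9322 rad, distance 12309.8 km.
Total: 18347.2 + 5808.7 + 12309.8 ≈ 36466 km.

36466 km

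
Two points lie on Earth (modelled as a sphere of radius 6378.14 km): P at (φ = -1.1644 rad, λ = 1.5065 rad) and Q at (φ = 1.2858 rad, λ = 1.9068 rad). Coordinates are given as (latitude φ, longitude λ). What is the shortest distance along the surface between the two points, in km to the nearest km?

In radians: φ₁ = -1.1644, φ₂ = 1.2858, Δλ = 22.936° = 0.4003 rad.
Haversine: a = sin²(Δφ/2) + cos φ₁ cos φ₂ sin²(Δλ/2) = 0.8852 + (0.3953)(0.2812)(0.0395) = 0.88957.
Central angle c = 2·arcsin(√a) = 2.46410 rad.
Distance = R·c = 6378.14 × 2.4641 ≈ 15716 km.

15716 km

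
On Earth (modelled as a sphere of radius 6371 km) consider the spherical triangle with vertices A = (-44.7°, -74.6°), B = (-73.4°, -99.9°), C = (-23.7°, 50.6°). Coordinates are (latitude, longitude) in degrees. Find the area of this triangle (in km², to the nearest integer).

Side lengths (central angles): a = 1.4126, b = 1.6634, c = 0.5401 rad; semiperimeter s = 1.8080.
By l'Huilier's theorem, tan(E/4) = √[tan(s/2) tan((s−a)/2) tan((s−b)/2) tan((s−c)/2)], giving spherical excess E = 0.4637 rad.
Area = E·R² = 0.4637 × (6371)² ≈ 18821364 km².

18821364 km²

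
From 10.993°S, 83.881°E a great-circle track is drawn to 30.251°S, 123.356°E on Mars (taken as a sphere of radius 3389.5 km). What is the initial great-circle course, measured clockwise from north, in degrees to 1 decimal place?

With φ₁ = -0.1919, φ₂ = -0.5280, Δλ = 0.6890 rad, the forward-azimuth formula gives
θ = atan2( sin Δλ cos φ₂ , cos φ₁ sin φ₂ − sin φ₁ cos φ₂ cos Δλ ) = atan2(0.5492, -0.3674) = 123.78°.
So the initial bearing is 123.8°.

123.8°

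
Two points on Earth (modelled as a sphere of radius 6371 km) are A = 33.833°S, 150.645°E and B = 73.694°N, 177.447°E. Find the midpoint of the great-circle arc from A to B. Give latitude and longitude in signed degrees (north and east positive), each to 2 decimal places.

Central angle δ = 1.9031 rad. Interpolating on the sphere with fraction f = 0.5:
P = [sin((1−f)δ)·A + sin(fδ)·B] / sin δ = 0.8614·A + 0.8614·B in Cartesian coordinates,
giving P = (-0.8653, 0.3616, 0.3472), i.e. latitude 20.31°, longitude 157.32°.

20.31°, 157.32°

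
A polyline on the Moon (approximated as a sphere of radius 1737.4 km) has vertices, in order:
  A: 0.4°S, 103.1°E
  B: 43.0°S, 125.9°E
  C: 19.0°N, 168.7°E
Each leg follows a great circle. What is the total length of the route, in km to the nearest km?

Leg A→B: central angle 0.8245 rad, distance 1432.4 km.
Leg B→C: central angle 1.2814 rad, distance 2226.4 km.
Total: 1432.4 + 2226.4 ≈ 3659 km.

3659 km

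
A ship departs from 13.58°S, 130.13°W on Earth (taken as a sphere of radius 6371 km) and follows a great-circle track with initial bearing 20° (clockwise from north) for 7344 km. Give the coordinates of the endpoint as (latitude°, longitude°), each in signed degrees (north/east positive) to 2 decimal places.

47.68°, -102.47°

Angular distance δ = d/R = 7344/6371 = 1.15272 rad; initial bearing θ = 0.3491 rad.
sin φ₂ = sin φ₁ cos δ + cos φ₁ sin δ cos θ = (-0.2348)(0.4060) + (0.9720)(0.9139)(0.9397) = 0.7394, so φ₂ = 47.68°.
Δλ = atan2(sin θ sin δ cos φ₁, cos δ − sin φ₁ sin φ₂) = atan2(0.3038, 0.5796) = 27.663°.
λ₂ = -130.130° + 27.663° = -102.47°.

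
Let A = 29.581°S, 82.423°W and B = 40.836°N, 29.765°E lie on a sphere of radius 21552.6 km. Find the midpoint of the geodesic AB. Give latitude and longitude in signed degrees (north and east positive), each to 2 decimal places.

9.97°, -32.24°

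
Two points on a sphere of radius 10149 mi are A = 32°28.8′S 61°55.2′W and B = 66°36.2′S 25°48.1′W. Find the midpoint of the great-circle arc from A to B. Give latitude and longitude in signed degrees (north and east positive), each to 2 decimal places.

-50.77°, -50.55°

Central angle δ = 0.7022 rad. Interpolating on the sphere with fraction f = 0.5:
P = [sin((1−f)δ)·A + sin(fδ)·B] / sin δ = 0.5325·A + 0.5325·B in Cartesian coordinates,
giving P = (0.4018, -0.4883, -0.7746), i.e. latitude -50.77°, longitude -50.55°.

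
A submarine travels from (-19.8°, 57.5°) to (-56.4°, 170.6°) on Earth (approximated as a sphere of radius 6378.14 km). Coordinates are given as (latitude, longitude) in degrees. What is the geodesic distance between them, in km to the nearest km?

9522 km

In radians: φ₁ = -0.3456, φ₂ = -0.9844, Δλ = 113.100° = 1.9740 rad.
cos c = sin φ₁ sin φ₂ + cos φ₁ cos φ₂ cos Δλ = (-0.3387)(-0.8329) + (0.9409)(0.5534)(-0.3923) = 0.07786,
so c = arccos(0.07786) = 1.49286 rad.
Distance = R·c = 6378.14 × 1.4929 ≈ 9522 km.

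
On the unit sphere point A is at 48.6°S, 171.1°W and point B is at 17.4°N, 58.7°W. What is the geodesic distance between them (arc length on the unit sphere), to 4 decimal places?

2.0542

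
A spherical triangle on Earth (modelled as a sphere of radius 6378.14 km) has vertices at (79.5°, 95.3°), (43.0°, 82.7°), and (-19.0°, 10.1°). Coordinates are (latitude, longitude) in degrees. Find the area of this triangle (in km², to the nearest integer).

Side lengths (central angles): a = 1.5860, b = 1.8815, c = 0.6424 rad; semiperimeter s = 2.0550.
By l'Huilier's theorem, tan(E/4) = √[tan(s/2) tan((s−a)/2) tan((s−b)/2) tan((s−c)/2)], giving spherical excess E = 0.6786 rad.
Area = E·R² = 0.6786 × (6378.14)² ≈ 27605390 km².

27605390 km²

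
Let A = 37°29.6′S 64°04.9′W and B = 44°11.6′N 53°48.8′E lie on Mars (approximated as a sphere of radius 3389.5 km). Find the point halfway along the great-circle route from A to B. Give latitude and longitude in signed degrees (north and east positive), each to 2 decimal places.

6.45°, -9.94°

The central angle between A and B is δ = 2.3329 rad.
With f = 0.5, the slerp weights are sin((1−f)δ)/sin δ = 1.2709 and sin(fδ)/sin δ = 1.2709.
Weighted sum of the unit vectors: (1.2709)·(0.3468,-0.7136,-0.6087) + (1.2709)·(0.4233,0.5787,0.6971) = (0.9788, -0.1715, 0.1124).
Converting back: φ = atan2(z, √(x²+y²)) = 6.45°, λ = atan2(y, x) = -9.94°.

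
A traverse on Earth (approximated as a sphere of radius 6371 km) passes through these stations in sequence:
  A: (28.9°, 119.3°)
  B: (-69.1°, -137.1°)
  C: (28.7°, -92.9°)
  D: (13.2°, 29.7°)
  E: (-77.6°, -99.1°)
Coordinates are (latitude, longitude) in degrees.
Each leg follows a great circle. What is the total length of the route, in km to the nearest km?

49579 km

Leg A→B: central angle 2.1234 rad, distance 13528.3 km.
Leg B→C: central angle 1.7970 rad, distance 11448.8 km.
Leg C→D: central angle 1.9288 rad, distance 12288.6 km.
Leg D→E: central angle 1.9327 rad, distance 12313.0 km.
Total: 13528.3 + 11448.8 + 12288.6 + 12313.0 ≈ 49579 km.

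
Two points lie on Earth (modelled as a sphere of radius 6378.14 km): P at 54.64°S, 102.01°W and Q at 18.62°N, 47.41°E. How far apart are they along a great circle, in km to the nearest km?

15262 km

In radians: φ₁ = -0.9536, φ₂ = 0.3250, Δλ = 149.420° = 2.6079 rad.
Haversine: a = sin²(Δφ/2) + cos φ₁ cos φ₂ sin²(Δλ/2) = 0.3560 + (0.5787)(0.9477)(0.9305) = 0.86627.
Central angle c = 2·arcsin(√a) = 2.39284 rad.
Distance = R·c = 6378.14 × 2.3928 ≈ 15262 km.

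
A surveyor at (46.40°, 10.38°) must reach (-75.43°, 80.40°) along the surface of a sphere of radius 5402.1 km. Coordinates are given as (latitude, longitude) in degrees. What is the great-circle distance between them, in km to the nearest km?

In radians: φ₁ = 0.8098, φ₂ = -1.3165, Δλ = 70.020° = 1.2221 rad.
cos c = sin φ₁ sin φ₂ + cos φ₁ cos φ₂ cos Δλ = (0.7242)(-0.9678) + (0.6896)(0.2516)(0.3417) = -0.64161,
so c = arccos(-0.64161) = 2.26739 rad.
Distance = R·c = 5402.1 × 2.2674 ≈ 12249 km.

12249 km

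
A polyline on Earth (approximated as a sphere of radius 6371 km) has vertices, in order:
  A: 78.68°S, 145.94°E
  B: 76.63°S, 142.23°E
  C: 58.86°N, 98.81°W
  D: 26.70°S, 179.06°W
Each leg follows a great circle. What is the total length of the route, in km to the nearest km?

29243 km

Leg A→B: central angle 0.0383 rad, distance 244.3 km.
Leg B→C: central angle 2.6695 rad, distance 17007.3 km.
Leg C→D: central angle 1.8821 rad, distance 11991.1 km.
Total: 244.3 + 17007.3 + 11991.1 ≈ 29243 km.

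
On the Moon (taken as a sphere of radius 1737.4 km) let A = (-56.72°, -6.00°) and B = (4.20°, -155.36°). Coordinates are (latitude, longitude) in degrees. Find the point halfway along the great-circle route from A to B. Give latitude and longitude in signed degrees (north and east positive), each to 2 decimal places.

-52.04°, -127.33°

The central angle between A and B is δ = 2.1319 rad.
With f = 0.5, the slerp weights are sin((1−f)δ)/sin δ = 1.0337 and sin(fδ)/sin δ = 1.0337.
Weighted sum of the unit vectors: (1.0337)·(0.5457,-0.0574,-0.8360) + (1.0337)·(-0.9065,-0.4158,0.0732) = (-0.3729, -0.4891, -0.7885).
Converting back: φ = atan2(z, √(x²+y²)) = -52.04°, λ = atan2(y, x) = -127.33°.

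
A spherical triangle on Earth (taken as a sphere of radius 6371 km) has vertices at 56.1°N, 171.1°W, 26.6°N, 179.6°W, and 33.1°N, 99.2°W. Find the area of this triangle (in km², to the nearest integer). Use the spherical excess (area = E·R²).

10653516 km²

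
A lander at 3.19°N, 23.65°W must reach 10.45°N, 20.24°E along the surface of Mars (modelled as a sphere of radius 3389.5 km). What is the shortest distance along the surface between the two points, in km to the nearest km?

2611 km

With latitudes φ₁ = 3.190°, φ₂ = 10.450° and longitude difference Δλ = 43.890°:
Haversine: a = sin²(Δφ/2) + cos φ₁ cos φ₂ sin²(Δλ/2) = 0.0040 + (0.9985)(0.9834)(0.1397) = 0.14114.
Central angle c = 2·arcsin(√a) = 0.77028 rad.
Distance = R·c = 3389.5 × 0.7703 ≈ 2611 km.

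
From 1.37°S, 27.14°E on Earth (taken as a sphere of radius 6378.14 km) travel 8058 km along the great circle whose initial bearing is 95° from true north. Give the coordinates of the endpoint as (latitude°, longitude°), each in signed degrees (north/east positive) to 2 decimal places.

Angular distance δ = d/R = 8058/6378.14 = 1.26338 rad; initial bearing θ = 1.6581 rad.
sin φ₂ = sin φ₁ cos δ + cos φ₁ sin δ cos θ = (-0.0239)(0.3026) + (0.9997)(0.9531)(-0.0872) = -0.0903, so φ₂ = -5.18°.
Δλ = atan2(sin θ sin δ cos φ₁, cos δ − sin φ₁ sin φ₂) = atan2(0.9492, 0.3004) = 72.437°.
λ₂ = 27.140° + 72.437° = 99.58°.

-5.18°, 99.58°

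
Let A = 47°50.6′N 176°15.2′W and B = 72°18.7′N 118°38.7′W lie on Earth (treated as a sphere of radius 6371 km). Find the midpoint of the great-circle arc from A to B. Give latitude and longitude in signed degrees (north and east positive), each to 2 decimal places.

The central angle between A and B is δ = 0.6172 rad.
With f = 0.5, the slerp weights are sin((1−f)δ)/sin δ = 0.5248 and sin(fδ)/sin δ = 0.5248.
Weighted sum of the unit vectors: (0.5248)·(-0.6697,-0.0439,0.7413) + (0.5248)·(-0.1457,-0.2667,0.9527) = (-0.4279, -0.1630, 0.8890).
Converting back: φ = atan2(z, √(x²+y²)) = 62.75°, λ = atan2(y, x) = -159.15°.

62.75°, -159.15°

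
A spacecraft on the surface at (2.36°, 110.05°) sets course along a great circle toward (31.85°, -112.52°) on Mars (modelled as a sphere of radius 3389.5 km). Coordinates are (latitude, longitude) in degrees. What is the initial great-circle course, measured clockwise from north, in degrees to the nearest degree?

Δλ = 137.430° = 2.3986 rad.
y = sin Δλ · cos φ₂ = (0.6765)(0.8494) = 0.5746
x = cos φ₁ sin φ₂ − sin φ₁ cos φ₂ cos Δλ = (0.9992)(0.5277) − (0.0412)(0.8494)(-0.7365) = 0.5530
θ = atan2(y, x) = 46.10°, so the bearing is 46°.

46°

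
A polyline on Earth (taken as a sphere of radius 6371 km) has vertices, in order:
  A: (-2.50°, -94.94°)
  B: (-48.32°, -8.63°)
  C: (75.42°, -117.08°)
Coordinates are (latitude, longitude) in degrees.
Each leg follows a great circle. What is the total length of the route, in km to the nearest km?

25192 km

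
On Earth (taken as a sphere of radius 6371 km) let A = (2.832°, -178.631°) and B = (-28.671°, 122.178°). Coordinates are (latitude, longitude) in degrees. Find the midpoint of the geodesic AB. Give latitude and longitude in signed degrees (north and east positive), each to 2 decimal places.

The central angle between A and B is δ = 1.1317 rad.
With f = 0.5, the slerp weights are sin((1−f)δ)/sin δ = 0.5923 and sin(fδ)/sin δ = 0.5923.
Weighted sum of the unit vectors: (0.5923)·(-0.9985,-0.0239,0.0494) + (0.5923)·(-0.4673,0.7426,-0.4798) = (-0.8682, 0.4257, -0.2549).
Converting back: φ = atan2(z, √(x²+y²)) = -14.77°, λ = atan2(y, x) = 153.88°.

-14.77°, 153.88°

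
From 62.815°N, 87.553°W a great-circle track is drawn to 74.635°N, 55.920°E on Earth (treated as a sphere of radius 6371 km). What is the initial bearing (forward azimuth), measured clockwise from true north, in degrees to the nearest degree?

With φ₁ = 1.0963, φ₂ = 1.3026, Δλ = 2.5041 rad, the forward-azimuth formula gives
θ = atan2( sin Δλ cos φ₂ , cos φ₁ sin φ₂ − sin φ₁ cos φ₂ cos Δλ ) = atan2(0.1577, 0.6299) = 14.06°.
So the initial bearing is 14°.

14°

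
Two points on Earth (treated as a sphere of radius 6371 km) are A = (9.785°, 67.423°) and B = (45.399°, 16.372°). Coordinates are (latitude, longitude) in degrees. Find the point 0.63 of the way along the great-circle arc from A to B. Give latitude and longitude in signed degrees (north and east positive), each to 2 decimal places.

Central angle δ = 0.9812 rad. Interpolating on the sphere with fraction f = 0.63:
P = [sin((1−f)δ)·A + sin(fδ)·B] / sin δ = 0.4273·A + 0.6973·B in Cartesian coordinates,
giving P = (0.6314, 0.5268, 0.5691), i.e. latitude 34.69°, longitude 39.84°.

34.69°, 39.84°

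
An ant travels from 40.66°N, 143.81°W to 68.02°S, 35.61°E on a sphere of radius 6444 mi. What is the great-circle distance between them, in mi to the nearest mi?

17167 mi

With latitudes φ₁ = 40.660°, φ₂ = -68.020° and longitude difference Δλ = 179.420°:
Haversine: a = sin²(Δφ/2) + cos φ₁ cos φ₂ sin²(Δλ/2) = 0.6601 + (0.7586)(0.3743)(1.0000) = 0.94406.
Central angle c = 2·arcsin(√a) = 2.66404 rad.
Distance = R·c = 6444 × 2.6640 ≈ 17167 mi.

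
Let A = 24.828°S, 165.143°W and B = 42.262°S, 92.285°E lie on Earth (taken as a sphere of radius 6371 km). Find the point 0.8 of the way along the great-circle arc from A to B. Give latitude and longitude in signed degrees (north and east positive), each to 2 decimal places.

-47.63°, 114.33°

Central angle δ = 1.4342 rad. Interpolating on the sphere with fraction f = 0.8:
P = [sin((1−f)δ)·A + sin(fδ)·B] / sin δ = 0.2856·A + 0.9203·B in Cartesian coordinates,
giving P = (-0.2777, 0.6141, -0.7388), i.e. latitude -47.63°, longitude 114.33°.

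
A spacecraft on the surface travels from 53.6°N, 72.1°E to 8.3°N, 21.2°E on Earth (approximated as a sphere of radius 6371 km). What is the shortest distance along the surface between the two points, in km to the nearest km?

In radians: φ₁ = 0.9355, φ₂ = 0.1449, Δλ = -50.900° = -0.8884 rad.
cos c = sin φ₁ sin φ₂ + cos φ₁ cos φ₂ cos Δλ = (0.8049)(0.1444) + (0.5934)(0.9895)(0.6307) = 0.48653,
so c = arccos(0.48653) = 1.06269 rad.
Distance = R·c = 6371 × 1.0627 ≈ 6770 km.

6770 km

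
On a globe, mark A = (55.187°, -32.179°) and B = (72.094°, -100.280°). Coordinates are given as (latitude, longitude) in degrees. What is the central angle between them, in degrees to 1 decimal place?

32.1°

Let φ₁ = 0.9632 rad, φ₂ = 1.2583 rad, and Δλ = -1.1886 rad.
cos c = sin φ₁ sin φ₂ + cos φ₁ cos φ₂ cos Δλ = (0.8210)(0.9516) + (0.5709)(0.3075)(0.3730) = 0.84672,
so c = arccos(0.84672) = 0.56101 rad.
So the angular separation is 32.1°.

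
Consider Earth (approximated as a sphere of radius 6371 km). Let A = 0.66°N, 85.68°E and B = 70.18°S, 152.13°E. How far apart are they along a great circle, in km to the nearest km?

In radians: φ₁ = 0.0115, φ₂ = -1.2249, Δλ = 66.450° = 1.1598 rad.
cos c = sin φ₁ sin φ₂ + cos φ₁ cos φ₂ cos Δλ = (0.0115)(-0.9408) + (0.9999)(0.3391)(0.3995) = 0.12463,
so c = arccos(0.12463) = 1.44584 rad.
Distance = R·c = 6371 × 1.4458 ≈ 9211 km.

9211 km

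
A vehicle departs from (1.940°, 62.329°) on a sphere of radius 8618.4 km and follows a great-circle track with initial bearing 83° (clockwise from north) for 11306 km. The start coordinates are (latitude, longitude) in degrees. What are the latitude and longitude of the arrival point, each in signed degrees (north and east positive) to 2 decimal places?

7.26°, 137.62°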